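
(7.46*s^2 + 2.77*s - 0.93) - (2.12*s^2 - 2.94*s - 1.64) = 5.34*s^2 + 5.71*s + 0.71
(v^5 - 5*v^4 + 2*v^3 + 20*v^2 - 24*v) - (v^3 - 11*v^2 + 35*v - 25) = v^5 - 5*v^4 + v^3 + 31*v^2 - 59*v + 25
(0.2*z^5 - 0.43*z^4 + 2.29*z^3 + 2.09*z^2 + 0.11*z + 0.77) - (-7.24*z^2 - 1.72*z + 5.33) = 0.2*z^5 - 0.43*z^4 + 2.29*z^3 + 9.33*z^2 + 1.83*z - 4.56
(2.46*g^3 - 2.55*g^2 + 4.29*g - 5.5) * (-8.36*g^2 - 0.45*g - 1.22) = -20.5656*g^5 + 20.211*g^4 - 37.7181*g^3 + 47.1605*g^2 - 2.7588*g + 6.71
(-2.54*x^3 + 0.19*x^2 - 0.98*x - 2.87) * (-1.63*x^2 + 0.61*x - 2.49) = 4.1402*x^5 - 1.8591*x^4 + 8.0379*x^3 + 3.6072*x^2 + 0.6895*x + 7.1463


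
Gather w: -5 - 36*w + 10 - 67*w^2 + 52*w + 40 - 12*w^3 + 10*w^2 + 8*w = -12*w^3 - 57*w^2 + 24*w + 45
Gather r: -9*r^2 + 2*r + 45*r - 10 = -9*r^2 + 47*r - 10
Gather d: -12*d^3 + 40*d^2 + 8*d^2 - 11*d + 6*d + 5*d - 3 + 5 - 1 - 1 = -12*d^3 + 48*d^2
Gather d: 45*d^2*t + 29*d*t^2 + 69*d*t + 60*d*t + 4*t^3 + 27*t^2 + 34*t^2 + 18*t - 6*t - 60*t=45*d^2*t + d*(29*t^2 + 129*t) + 4*t^3 + 61*t^2 - 48*t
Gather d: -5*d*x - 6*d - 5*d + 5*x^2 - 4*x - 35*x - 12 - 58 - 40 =d*(-5*x - 11) + 5*x^2 - 39*x - 110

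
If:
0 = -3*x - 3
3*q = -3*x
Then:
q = 1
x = -1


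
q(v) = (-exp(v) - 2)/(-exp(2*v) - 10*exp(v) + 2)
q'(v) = (-exp(v) - 2)*(2*exp(2*v) + 10*exp(v))/(-exp(2*v) - 10*exp(v) + 2)^2 - exp(v)/(-exp(2*v) - 10*exp(v) + 2)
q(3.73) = 0.02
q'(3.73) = -0.02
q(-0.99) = 1.28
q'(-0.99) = -2.55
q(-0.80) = 0.91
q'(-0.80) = -1.48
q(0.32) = 0.25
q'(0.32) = -0.22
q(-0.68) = 0.75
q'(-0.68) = -1.11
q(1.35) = 0.11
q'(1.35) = -0.08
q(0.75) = 0.17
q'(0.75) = -0.13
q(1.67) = 0.09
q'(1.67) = -0.06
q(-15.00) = -1.00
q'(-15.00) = 0.00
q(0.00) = 0.33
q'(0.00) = -0.33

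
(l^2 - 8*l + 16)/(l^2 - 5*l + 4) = (l - 4)/(l - 1)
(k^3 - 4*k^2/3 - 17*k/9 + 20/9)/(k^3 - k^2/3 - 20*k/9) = (k - 1)/k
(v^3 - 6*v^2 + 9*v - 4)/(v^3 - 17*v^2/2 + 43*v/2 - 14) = 2*(v - 1)/(2*v - 7)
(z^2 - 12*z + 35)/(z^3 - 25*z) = (z - 7)/(z*(z + 5))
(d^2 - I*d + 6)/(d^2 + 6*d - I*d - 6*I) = (d^2 - I*d + 6)/(d^2 + d*(6 - I) - 6*I)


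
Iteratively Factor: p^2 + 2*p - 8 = (p - 2)*(p + 4)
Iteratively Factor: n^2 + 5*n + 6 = (n + 2)*(n + 3)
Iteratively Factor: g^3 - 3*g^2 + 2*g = (g)*(g^2 - 3*g + 2) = g*(g - 1)*(g - 2)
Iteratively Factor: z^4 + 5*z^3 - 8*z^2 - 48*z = (z + 4)*(z^3 + z^2 - 12*z) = z*(z + 4)*(z^2 + z - 12) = z*(z - 3)*(z + 4)*(z + 4)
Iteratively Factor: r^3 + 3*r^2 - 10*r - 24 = (r - 3)*(r^2 + 6*r + 8) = (r - 3)*(r + 4)*(r + 2)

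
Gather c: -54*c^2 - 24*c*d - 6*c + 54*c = -54*c^2 + c*(48 - 24*d)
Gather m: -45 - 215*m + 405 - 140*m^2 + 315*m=-140*m^2 + 100*m + 360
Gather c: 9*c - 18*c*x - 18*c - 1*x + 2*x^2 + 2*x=c*(-18*x - 9) + 2*x^2 + x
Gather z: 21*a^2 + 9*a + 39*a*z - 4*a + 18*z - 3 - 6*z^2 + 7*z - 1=21*a^2 + 5*a - 6*z^2 + z*(39*a + 25) - 4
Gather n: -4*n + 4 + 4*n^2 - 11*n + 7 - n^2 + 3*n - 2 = 3*n^2 - 12*n + 9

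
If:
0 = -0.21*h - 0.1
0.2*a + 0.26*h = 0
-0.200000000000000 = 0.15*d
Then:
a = 0.62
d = -1.33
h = -0.48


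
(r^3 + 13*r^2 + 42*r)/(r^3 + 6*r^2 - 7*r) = (r + 6)/(r - 1)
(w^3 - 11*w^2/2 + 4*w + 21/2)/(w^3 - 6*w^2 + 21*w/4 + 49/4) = 2*(w - 3)/(2*w - 7)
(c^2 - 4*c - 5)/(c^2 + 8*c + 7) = (c - 5)/(c + 7)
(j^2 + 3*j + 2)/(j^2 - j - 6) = (j + 1)/(j - 3)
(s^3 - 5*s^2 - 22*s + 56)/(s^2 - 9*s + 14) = s + 4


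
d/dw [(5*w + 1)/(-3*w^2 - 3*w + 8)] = (15*w^2 + 6*w + 43)/(9*w^4 + 18*w^3 - 39*w^2 - 48*w + 64)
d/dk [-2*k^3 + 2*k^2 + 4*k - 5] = -6*k^2 + 4*k + 4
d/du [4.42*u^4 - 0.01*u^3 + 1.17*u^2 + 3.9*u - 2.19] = 17.68*u^3 - 0.03*u^2 + 2.34*u + 3.9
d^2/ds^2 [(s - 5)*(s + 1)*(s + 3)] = 6*s - 2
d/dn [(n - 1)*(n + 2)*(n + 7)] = 3*n^2 + 16*n + 5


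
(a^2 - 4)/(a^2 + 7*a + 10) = (a - 2)/(a + 5)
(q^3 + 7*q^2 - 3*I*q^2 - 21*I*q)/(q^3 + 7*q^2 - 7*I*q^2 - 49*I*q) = (q - 3*I)/(q - 7*I)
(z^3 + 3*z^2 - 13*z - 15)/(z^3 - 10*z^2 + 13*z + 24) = (z + 5)/(z - 8)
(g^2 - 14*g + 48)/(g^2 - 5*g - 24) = (g - 6)/(g + 3)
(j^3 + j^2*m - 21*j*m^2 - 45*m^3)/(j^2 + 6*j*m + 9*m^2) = j - 5*m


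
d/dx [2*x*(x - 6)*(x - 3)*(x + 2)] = 8*x^3 - 42*x^2 + 72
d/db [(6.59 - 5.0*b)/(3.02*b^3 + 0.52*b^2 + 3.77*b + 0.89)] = (30.2*b^3 - 57.1054*b^2 - 6.8536*b - 29.2943)/(9.1204*b^6 + 3.1408*b^5 + 23.0412*b^4 + 9.2964*b^3 + 15.1385*b^2 + 6.7106*b + 0.7921)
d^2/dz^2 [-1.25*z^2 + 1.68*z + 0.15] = -2.50000000000000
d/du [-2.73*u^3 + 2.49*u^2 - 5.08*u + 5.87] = -8.19*u^2 + 4.98*u - 5.08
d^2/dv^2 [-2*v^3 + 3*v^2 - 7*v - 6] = 6 - 12*v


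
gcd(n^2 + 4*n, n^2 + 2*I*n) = n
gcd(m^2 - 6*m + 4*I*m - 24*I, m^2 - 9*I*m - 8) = 1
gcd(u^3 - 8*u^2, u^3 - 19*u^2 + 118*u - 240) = u - 8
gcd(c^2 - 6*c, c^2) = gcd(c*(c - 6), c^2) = c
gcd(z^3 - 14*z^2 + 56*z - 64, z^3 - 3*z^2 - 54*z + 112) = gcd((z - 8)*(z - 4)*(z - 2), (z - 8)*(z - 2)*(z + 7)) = z^2 - 10*z + 16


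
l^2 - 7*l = l*(l - 7)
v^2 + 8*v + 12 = (v + 2)*(v + 6)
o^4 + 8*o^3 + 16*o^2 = o^2*(o + 4)^2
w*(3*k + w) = 3*k*w + w^2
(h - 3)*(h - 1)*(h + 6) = h^3 + 2*h^2 - 21*h + 18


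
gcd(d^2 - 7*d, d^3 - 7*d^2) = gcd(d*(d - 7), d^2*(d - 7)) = d^2 - 7*d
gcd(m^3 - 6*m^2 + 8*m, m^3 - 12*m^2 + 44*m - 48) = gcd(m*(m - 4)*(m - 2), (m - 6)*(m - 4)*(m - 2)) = m^2 - 6*m + 8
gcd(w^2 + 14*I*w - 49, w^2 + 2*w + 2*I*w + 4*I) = 1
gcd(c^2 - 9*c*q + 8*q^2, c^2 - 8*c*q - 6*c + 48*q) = -c + 8*q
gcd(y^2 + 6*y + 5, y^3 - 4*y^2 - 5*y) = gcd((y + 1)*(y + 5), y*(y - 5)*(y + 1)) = y + 1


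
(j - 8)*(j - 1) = j^2 - 9*j + 8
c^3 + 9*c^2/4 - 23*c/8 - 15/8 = (c - 5/4)*(c + 1/2)*(c + 3)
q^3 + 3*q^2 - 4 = (q - 1)*(q + 2)^2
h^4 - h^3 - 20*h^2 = h^2*(h - 5)*(h + 4)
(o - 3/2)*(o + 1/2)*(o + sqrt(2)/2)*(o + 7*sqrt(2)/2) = o^4 - o^3 + 4*sqrt(2)*o^3 - 4*sqrt(2)*o^2 + 11*o^2/4 - 3*sqrt(2)*o - 7*o/2 - 21/8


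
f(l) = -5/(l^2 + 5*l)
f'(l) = -5*(-2*l - 5)/(l^2 + 5*l)^2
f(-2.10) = 0.82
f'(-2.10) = 0.11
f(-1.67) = 0.90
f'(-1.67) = 0.27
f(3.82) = -0.15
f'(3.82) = 0.06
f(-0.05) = 20.20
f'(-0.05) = 399.96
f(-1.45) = 0.97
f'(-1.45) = 0.40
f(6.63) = -0.06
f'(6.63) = 0.02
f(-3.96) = 1.21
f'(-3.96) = -0.86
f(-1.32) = 1.03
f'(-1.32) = 0.50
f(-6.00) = -0.83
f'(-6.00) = -0.97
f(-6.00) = -0.83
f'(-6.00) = -0.97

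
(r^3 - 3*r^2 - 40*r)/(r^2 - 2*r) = (r^2 - 3*r - 40)/(r - 2)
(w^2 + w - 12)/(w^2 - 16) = (w - 3)/(w - 4)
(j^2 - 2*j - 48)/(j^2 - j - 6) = (-j^2 + 2*j + 48)/(-j^2 + j + 6)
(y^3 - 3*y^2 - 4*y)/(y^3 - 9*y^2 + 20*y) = (y + 1)/(y - 5)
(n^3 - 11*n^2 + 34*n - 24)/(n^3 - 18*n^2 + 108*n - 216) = (n^2 - 5*n + 4)/(n^2 - 12*n + 36)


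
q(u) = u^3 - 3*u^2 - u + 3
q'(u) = 3*u^2 - 6*u - 1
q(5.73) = 86.90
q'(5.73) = 63.12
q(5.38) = 66.51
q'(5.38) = 53.55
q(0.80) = 0.79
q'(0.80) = -3.88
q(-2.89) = -43.30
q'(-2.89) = 41.40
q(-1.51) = -5.77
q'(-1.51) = 14.90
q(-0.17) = 3.08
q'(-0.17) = 0.11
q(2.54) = -2.51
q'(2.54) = 3.11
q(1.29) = -1.14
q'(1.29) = -3.75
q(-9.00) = -960.00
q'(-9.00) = 296.00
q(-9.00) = -960.00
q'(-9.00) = 296.00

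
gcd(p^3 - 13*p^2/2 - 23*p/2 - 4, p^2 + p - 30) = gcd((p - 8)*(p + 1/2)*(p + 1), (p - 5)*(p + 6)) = 1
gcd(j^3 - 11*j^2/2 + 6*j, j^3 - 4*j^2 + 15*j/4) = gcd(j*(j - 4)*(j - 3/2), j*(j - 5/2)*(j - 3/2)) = j^2 - 3*j/2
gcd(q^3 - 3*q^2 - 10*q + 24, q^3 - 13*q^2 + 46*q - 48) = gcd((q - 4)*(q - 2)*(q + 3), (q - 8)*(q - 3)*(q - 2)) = q - 2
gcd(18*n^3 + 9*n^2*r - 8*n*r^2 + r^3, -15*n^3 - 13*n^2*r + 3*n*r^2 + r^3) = -3*n^2 - 2*n*r + r^2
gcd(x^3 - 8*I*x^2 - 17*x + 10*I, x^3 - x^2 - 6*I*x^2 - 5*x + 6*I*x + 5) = x^2 - 6*I*x - 5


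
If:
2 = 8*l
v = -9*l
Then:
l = 1/4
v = -9/4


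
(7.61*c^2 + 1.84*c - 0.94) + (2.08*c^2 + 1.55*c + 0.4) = 9.69*c^2 + 3.39*c - 0.54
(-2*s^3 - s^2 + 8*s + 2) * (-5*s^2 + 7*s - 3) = 10*s^5 - 9*s^4 - 41*s^3 + 49*s^2 - 10*s - 6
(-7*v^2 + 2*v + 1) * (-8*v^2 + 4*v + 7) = 56*v^4 - 44*v^3 - 49*v^2 + 18*v + 7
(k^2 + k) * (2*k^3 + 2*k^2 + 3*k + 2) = 2*k^5 + 4*k^4 + 5*k^3 + 5*k^2 + 2*k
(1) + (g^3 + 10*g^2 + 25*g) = g^3 + 10*g^2 + 25*g + 1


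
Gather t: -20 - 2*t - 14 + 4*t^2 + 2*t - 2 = 4*t^2 - 36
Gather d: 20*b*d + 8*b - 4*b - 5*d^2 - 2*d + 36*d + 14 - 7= 4*b - 5*d^2 + d*(20*b + 34) + 7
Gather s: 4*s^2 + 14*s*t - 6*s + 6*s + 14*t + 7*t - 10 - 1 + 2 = 4*s^2 + 14*s*t + 21*t - 9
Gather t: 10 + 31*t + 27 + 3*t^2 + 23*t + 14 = 3*t^2 + 54*t + 51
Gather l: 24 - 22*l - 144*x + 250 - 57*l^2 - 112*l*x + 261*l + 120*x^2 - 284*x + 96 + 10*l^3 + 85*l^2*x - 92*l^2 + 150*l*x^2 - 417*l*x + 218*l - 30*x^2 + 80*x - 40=10*l^3 + l^2*(85*x - 149) + l*(150*x^2 - 529*x + 457) + 90*x^2 - 348*x + 330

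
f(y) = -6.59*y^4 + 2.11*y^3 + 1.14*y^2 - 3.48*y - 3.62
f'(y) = -26.36*y^3 + 6.33*y^2 + 2.28*y - 3.48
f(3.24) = -657.38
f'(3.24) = -826.21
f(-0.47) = -2.27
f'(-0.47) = -0.42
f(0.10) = -3.96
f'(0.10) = -3.22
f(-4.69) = -3368.32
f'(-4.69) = 2844.40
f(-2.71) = -383.25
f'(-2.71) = 561.46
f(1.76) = -57.94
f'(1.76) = -123.57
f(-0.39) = -2.37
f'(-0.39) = -1.84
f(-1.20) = -15.11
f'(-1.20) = 48.45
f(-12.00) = -140094.02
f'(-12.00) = 46430.76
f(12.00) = -132885.38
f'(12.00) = -44614.68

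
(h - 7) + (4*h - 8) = 5*h - 15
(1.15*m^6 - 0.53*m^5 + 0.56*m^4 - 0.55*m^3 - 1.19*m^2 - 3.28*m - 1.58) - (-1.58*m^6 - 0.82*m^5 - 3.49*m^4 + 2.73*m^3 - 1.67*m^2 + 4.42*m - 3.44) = 2.73*m^6 + 0.29*m^5 + 4.05*m^4 - 3.28*m^3 + 0.48*m^2 - 7.7*m + 1.86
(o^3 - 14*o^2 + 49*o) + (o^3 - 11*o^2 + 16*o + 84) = 2*o^3 - 25*o^2 + 65*o + 84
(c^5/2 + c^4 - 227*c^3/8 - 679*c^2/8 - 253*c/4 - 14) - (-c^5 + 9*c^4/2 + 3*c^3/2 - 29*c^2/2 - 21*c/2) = 3*c^5/2 - 7*c^4/2 - 239*c^3/8 - 563*c^2/8 - 211*c/4 - 14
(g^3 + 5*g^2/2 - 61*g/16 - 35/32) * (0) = 0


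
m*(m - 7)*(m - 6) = m^3 - 13*m^2 + 42*m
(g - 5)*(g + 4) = g^2 - g - 20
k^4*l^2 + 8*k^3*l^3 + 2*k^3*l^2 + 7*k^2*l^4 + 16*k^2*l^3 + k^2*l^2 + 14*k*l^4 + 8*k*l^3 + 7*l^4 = (k + l)*(k + 7*l)*(k*l + l)^2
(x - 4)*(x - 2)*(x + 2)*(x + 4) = x^4 - 20*x^2 + 64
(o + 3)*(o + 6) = o^2 + 9*o + 18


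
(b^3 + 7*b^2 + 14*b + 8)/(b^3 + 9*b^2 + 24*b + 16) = (b + 2)/(b + 4)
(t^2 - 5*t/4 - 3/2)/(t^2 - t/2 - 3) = (4*t + 3)/(2*(2*t + 3))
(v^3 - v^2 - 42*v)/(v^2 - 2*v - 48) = v*(v - 7)/(v - 8)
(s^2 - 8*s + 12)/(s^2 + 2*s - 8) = (s - 6)/(s + 4)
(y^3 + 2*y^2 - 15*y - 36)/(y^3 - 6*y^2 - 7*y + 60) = (y + 3)/(y - 5)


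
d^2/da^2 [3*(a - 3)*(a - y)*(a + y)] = 18*a - 18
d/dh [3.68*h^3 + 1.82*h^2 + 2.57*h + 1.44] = 11.04*h^2 + 3.64*h + 2.57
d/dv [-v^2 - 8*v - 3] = -2*v - 8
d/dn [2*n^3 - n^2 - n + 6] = 6*n^2 - 2*n - 1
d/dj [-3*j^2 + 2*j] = 2 - 6*j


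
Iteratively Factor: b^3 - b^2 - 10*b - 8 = (b + 2)*(b^2 - 3*b - 4) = (b - 4)*(b + 2)*(b + 1)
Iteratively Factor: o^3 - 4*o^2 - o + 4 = (o - 1)*(o^2 - 3*o - 4) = (o - 1)*(o + 1)*(o - 4)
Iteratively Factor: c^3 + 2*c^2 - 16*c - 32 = (c - 4)*(c^2 + 6*c + 8) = (c - 4)*(c + 4)*(c + 2)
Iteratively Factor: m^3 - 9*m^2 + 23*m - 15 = (m - 1)*(m^2 - 8*m + 15) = (m - 3)*(m - 1)*(m - 5)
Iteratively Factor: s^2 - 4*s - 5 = (s - 5)*(s + 1)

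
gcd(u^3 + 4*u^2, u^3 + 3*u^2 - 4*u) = u^2 + 4*u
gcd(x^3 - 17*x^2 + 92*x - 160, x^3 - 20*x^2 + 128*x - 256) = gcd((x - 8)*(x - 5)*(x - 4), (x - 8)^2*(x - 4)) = x^2 - 12*x + 32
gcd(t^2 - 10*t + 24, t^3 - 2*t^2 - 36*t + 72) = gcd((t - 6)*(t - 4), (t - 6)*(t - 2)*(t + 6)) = t - 6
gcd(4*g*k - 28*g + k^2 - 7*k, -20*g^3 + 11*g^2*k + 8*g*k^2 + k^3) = 4*g + k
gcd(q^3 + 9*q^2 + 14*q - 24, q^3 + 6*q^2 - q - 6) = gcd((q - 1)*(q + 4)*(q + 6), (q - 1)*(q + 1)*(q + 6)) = q^2 + 5*q - 6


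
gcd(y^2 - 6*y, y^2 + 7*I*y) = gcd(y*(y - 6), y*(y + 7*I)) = y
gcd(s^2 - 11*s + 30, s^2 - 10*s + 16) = 1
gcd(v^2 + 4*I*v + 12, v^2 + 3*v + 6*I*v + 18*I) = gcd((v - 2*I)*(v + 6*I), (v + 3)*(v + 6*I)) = v + 6*I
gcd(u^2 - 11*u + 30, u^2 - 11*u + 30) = u^2 - 11*u + 30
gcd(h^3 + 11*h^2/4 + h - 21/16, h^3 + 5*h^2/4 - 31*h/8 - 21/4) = h^2 + 13*h/4 + 21/8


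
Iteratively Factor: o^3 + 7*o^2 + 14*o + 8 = (o + 1)*(o^2 + 6*o + 8) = (o + 1)*(o + 2)*(o + 4)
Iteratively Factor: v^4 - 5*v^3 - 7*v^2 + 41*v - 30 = (v + 3)*(v^3 - 8*v^2 + 17*v - 10) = (v - 2)*(v + 3)*(v^2 - 6*v + 5) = (v - 5)*(v - 2)*(v + 3)*(v - 1)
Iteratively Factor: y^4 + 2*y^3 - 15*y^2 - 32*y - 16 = (y + 4)*(y^3 - 2*y^2 - 7*y - 4) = (y + 1)*(y + 4)*(y^2 - 3*y - 4) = (y - 4)*(y + 1)*(y + 4)*(y + 1)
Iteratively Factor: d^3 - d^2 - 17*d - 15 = (d - 5)*(d^2 + 4*d + 3) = (d - 5)*(d + 1)*(d + 3)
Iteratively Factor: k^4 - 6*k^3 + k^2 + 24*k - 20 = (k - 5)*(k^3 - k^2 - 4*k + 4) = (k - 5)*(k - 1)*(k^2 - 4) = (k - 5)*(k - 1)*(k + 2)*(k - 2)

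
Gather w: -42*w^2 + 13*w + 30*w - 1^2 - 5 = -42*w^2 + 43*w - 6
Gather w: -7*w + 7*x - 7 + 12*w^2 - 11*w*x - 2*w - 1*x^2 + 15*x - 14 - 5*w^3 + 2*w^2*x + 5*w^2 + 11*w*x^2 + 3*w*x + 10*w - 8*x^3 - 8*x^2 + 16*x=-5*w^3 + w^2*(2*x + 17) + w*(11*x^2 - 8*x + 1) - 8*x^3 - 9*x^2 + 38*x - 21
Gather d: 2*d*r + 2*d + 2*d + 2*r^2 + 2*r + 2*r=d*(2*r + 4) + 2*r^2 + 4*r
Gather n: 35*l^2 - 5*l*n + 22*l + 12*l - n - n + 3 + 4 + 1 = 35*l^2 + 34*l + n*(-5*l - 2) + 8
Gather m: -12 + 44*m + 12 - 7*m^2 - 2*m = -7*m^2 + 42*m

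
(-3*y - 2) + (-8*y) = -11*y - 2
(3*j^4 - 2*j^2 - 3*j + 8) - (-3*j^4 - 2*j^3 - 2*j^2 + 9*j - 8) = 6*j^4 + 2*j^3 - 12*j + 16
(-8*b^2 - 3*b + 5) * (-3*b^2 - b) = 24*b^4 + 17*b^3 - 12*b^2 - 5*b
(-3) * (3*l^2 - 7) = 21 - 9*l^2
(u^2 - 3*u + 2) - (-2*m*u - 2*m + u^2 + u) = 2*m*u + 2*m - 4*u + 2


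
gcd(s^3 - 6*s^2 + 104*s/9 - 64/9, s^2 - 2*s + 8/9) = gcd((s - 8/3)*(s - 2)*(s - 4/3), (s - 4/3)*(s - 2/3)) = s - 4/3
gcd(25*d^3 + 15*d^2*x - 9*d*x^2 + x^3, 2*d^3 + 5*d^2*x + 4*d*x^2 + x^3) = d + x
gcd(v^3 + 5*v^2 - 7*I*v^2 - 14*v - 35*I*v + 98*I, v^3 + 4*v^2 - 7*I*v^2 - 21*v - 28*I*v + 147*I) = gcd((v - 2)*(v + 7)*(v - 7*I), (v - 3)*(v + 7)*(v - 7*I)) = v^2 + v*(7 - 7*I) - 49*I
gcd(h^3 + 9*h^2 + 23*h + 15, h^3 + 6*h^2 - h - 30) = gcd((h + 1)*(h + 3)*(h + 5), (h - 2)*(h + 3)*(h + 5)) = h^2 + 8*h + 15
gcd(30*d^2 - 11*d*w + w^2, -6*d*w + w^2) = -6*d + w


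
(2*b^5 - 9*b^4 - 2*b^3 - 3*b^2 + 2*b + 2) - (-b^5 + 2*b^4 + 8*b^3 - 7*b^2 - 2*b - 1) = 3*b^5 - 11*b^4 - 10*b^3 + 4*b^2 + 4*b + 3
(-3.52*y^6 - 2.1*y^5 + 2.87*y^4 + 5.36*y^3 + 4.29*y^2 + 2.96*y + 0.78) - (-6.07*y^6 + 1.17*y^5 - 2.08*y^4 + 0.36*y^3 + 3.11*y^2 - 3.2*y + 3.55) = 2.55*y^6 - 3.27*y^5 + 4.95*y^4 + 5.0*y^3 + 1.18*y^2 + 6.16*y - 2.77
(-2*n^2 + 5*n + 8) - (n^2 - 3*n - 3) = -3*n^2 + 8*n + 11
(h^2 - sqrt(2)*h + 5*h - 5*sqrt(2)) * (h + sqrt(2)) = h^3 + 5*h^2 - 2*h - 10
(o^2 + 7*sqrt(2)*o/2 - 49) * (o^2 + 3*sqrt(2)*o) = o^4 + 13*sqrt(2)*o^3/2 - 28*o^2 - 147*sqrt(2)*o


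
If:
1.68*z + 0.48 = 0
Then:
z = -0.29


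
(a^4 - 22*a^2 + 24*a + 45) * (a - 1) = a^5 - a^4 - 22*a^3 + 46*a^2 + 21*a - 45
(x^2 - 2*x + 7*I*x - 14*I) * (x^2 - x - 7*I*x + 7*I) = x^4 - 3*x^3 + 51*x^2 - 147*x + 98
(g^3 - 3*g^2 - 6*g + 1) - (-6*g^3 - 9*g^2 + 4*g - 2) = 7*g^3 + 6*g^2 - 10*g + 3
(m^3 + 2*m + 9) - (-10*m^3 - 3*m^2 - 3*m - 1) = 11*m^3 + 3*m^2 + 5*m + 10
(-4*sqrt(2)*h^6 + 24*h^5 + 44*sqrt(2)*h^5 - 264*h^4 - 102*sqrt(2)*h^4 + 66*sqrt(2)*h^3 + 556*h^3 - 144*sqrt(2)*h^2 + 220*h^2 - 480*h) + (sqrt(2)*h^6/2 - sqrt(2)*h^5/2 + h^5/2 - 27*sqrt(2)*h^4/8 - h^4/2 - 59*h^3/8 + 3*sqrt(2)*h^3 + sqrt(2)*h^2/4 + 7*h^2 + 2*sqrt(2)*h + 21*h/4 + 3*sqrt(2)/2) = -7*sqrt(2)*h^6/2 + 49*h^5/2 + 87*sqrt(2)*h^5/2 - 529*h^4/2 - 843*sqrt(2)*h^4/8 + 69*sqrt(2)*h^3 + 4389*h^3/8 - 575*sqrt(2)*h^2/4 + 227*h^2 - 1899*h/4 + 2*sqrt(2)*h + 3*sqrt(2)/2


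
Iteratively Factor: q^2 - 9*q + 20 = (q - 4)*(q - 5)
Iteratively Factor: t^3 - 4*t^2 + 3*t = (t - 3)*(t^2 - t) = t*(t - 3)*(t - 1)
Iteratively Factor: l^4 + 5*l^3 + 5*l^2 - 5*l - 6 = (l + 2)*(l^3 + 3*l^2 - l - 3) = (l - 1)*(l + 2)*(l^2 + 4*l + 3) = (l - 1)*(l + 2)*(l + 3)*(l + 1)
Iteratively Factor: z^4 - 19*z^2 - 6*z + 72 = (z - 4)*(z^3 + 4*z^2 - 3*z - 18) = (z - 4)*(z + 3)*(z^2 + z - 6) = (z - 4)*(z - 2)*(z + 3)*(z + 3)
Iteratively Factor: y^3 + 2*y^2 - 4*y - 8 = (y + 2)*(y^2 - 4) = (y - 2)*(y + 2)*(y + 2)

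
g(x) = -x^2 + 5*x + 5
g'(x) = 5 - 2*x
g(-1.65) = -5.97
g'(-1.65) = 8.30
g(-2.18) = -10.65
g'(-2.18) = 9.36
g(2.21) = 11.17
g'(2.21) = 0.58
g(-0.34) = 3.18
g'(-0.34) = 5.68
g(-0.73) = 0.82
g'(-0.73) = 6.46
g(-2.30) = -11.79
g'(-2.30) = 9.60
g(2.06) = 11.06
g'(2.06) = 0.88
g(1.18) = 9.51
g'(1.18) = 2.64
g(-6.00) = -61.00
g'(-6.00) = 17.00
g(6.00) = -1.00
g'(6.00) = -7.00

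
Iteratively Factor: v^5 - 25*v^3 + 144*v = (v - 3)*(v^4 + 3*v^3 - 16*v^2 - 48*v) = (v - 4)*(v - 3)*(v^3 + 7*v^2 + 12*v) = (v - 4)*(v - 3)*(v + 4)*(v^2 + 3*v) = (v - 4)*(v - 3)*(v + 3)*(v + 4)*(v)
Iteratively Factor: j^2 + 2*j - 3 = (j + 3)*(j - 1)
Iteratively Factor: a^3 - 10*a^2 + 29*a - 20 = (a - 5)*(a^2 - 5*a + 4) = (a - 5)*(a - 1)*(a - 4)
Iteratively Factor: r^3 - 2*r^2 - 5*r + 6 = (r - 3)*(r^2 + r - 2) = (r - 3)*(r - 1)*(r + 2)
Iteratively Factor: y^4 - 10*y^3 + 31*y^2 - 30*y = (y - 5)*(y^3 - 5*y^2 + 6*y) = (y - 5)*(y - 2)*(y^2 - 3*y) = y*(y - 5)*(y - 2)*(y - 3)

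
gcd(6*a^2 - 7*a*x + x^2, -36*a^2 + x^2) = -6*a + x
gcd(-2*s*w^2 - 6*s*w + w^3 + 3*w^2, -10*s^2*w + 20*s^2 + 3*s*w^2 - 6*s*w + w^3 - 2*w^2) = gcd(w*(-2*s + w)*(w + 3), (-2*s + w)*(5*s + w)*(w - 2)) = 2*s - w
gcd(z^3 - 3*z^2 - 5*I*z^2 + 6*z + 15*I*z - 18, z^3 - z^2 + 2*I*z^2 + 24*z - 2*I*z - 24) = 1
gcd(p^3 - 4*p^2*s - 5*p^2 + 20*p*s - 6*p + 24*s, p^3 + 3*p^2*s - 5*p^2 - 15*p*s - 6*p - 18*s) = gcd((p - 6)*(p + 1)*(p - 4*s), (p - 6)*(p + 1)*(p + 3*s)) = p^2 - 5*p - 6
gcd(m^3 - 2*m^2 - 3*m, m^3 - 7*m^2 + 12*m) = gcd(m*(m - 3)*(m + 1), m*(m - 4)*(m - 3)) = m^2 - 3*m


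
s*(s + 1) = s^2 + s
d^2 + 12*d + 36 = (d + 6)^2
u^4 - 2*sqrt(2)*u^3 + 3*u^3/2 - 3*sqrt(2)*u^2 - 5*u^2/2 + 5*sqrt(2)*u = u*(u - 1)*(u + 5/2)*(u - 2*sqrt(2))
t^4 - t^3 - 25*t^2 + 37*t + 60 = (t - 4)*(t - 3)*(t + 1)*(t + 5)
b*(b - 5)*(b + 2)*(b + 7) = b^4 + 4*b^3 - 31*b^2 - 70*b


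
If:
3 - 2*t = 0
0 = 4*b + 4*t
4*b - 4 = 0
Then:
No Solution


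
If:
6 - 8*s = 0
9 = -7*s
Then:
No Solution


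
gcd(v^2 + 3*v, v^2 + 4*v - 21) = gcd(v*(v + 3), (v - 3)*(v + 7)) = 1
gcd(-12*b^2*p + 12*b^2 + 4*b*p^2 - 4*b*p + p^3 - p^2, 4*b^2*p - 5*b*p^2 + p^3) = 1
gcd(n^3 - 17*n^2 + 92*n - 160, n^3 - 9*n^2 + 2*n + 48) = n - 8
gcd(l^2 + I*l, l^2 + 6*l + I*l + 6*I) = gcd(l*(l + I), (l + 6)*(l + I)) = l + I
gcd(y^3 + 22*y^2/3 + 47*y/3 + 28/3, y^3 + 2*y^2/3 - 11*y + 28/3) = y + 4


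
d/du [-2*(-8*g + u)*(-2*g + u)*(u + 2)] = -32*g^2 + 40*g*u + 40*g - 6*u^2 - 8*u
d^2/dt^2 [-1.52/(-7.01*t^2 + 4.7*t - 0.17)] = (-149.385904*t^2 + 100.15888*t + 1.52*(14.02*t - 4.7)*(28.04*t - 9.4) - 3.622768)/(7.01*t^2 - 4.7*t + 0.17)^3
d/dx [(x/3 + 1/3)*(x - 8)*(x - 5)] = x^2 - 8*x + 9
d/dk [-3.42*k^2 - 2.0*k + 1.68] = -6.84*k - 2.0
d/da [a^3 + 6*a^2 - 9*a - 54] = 3*a^2 + 12*a - 9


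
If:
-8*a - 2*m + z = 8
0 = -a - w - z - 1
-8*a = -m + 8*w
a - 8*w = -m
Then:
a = 0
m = -72/17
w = -9/17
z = -8/17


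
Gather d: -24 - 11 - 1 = -36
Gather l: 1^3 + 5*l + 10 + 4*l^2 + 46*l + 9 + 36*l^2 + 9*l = 40*l^2 + 60*l + 20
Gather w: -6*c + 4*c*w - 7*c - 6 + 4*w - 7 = -13*c + w*(4*c + 4) - 13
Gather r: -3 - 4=-7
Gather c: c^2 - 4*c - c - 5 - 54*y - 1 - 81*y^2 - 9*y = c^2 - 5*c - 81*y^2 - 63*y - 6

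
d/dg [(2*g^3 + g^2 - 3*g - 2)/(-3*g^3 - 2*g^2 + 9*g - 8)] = (-g^4 + 18*g^3 - 63*g^2 - 24*g + 42)/(9*g^6 + 12*g^5 - 50*g^4 + 12*g^3 + 113*g^2 - 144*g + 64)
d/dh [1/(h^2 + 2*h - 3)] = 2*(-h - 1)/(h^2 + 2*h - 3)^2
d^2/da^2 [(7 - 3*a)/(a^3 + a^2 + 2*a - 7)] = 2*(-(3*a - 7)*(3*a^2 + 2*a + 2)^2 + (9*a^2 + 6*a + (3*a - 7)*(3*a + 1) + 6)*(a^3 + a^2 + 2*a - 7))/(a^3 + a^2 + 2*a - 7)^3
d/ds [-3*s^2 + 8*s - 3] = 8 - 6*s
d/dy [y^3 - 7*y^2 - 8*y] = 3*y^2 - 14*y - 8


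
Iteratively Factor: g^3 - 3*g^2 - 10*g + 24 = (g + 3)*(g^2 - 6*g + 8) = (g - 2)*(g + 3)*(g - 4)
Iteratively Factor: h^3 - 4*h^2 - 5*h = (h)*(h^2 - 4*h - 5) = h*(h - 5)*(h + 1)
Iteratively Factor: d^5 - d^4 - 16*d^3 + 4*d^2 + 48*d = (d + 3)*(d^4 - 4*d^3 - 4*d^2 + 16*d) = (d - 4)*(d + 3)*(d^3 - 4*d) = d*(d - 4)*(d + 3)*(d^2 - 4) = d*(d - 4)*(d - 2)*(d + 3)*(d + 2)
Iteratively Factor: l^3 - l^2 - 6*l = (l + 2)*(l^2 - 3*l) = l*(l + 2)*(l - 3)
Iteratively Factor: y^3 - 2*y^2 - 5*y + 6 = (y - 1)*(y^2 - y - 6) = (y - 3)*(y - 1)*(y + 2)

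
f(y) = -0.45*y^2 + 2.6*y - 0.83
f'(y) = 2.6 - 0.9*y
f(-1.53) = -5.86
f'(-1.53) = 3.98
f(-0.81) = -3.23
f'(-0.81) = 3.33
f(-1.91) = -7.44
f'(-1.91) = 4.32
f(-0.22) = -1.42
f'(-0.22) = 2.80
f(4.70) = 1.45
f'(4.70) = -1.63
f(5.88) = -1.10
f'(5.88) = -2.69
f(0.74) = 0.85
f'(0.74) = 1.93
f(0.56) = 0.48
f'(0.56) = 2.10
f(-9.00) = -60.68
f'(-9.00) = 10.70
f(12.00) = -34.43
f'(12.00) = -8.20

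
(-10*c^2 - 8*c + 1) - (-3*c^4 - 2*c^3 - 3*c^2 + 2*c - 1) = 3*c^4 + 2*c^3 - 7*c^2 - 10*c + 2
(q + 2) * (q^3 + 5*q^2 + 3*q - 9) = q^4 + 7*q^3 + 13*q^2 - 3*q - 18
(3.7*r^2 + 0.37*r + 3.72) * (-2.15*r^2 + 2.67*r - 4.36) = -7.955*r^4 + 9.0835*r^3 - 23.1421*r^2 + 8.3192*r - 16.2192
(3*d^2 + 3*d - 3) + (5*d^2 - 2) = 8*d^2 + 3*d - 5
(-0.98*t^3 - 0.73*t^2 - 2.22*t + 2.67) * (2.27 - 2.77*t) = 2.7146*t^4 - 0.2025*t^3 + 4.4923*t^2 - 12.4353*t + 6.0609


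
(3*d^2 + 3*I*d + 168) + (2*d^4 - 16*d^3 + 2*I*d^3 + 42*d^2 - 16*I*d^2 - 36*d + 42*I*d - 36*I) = 2*d^4 - 16*d^3 + 2*I*d^3 + 45*d^2 - 16*I*d^2 - 36*d + 45*I*d + 168 - 36*I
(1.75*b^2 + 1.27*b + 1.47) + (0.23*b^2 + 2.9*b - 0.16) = 1.98*b^2 + 4.17*b + 1.31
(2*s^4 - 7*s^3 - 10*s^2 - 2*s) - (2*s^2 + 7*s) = 2*s^4 - 7*s^3 - 12*s^2 - 9*s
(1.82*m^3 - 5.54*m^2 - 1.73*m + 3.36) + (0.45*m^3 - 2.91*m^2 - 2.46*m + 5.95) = 2.27*m^3 - 8.45*m^2 - 4.19*m + 9.31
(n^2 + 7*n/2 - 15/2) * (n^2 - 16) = n^4 + 7*n^3/2 - 47*n^2/2 - 56*n + 120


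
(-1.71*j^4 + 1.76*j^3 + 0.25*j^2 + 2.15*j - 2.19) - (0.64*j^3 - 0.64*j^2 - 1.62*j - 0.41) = -1.71*j^4 + 1.12*j^3 + 0.89*j^2 + 3.77*j - 1.78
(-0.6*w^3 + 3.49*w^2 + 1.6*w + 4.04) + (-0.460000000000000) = -0.6*w^3 + 3.49*w^2 + 1.6*w + 3.58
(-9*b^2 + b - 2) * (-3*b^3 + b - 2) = 27*b^5 - 3*b^4 - 3*b^3 + 19*b^2 - 4*b + 4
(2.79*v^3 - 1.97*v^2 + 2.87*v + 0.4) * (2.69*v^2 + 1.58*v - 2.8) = 7.5051*v^5 - 0.8911*v^4 - 3.2043*v^3 + 11.1266*v^2 - 7.404*v - 1.12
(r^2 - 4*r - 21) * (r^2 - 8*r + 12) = r^4 - 12*r^3 + 23*r^2 + 120*r - 252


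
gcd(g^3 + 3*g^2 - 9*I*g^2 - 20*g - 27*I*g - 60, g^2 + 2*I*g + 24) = g - 4*I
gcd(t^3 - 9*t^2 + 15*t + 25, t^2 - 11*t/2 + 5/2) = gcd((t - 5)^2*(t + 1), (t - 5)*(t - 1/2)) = t - 5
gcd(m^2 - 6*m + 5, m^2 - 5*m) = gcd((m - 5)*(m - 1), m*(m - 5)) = m - 5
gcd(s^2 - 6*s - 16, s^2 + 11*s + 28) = 1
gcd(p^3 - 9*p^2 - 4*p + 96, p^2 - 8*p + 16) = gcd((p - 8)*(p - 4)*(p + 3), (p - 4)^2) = p - 4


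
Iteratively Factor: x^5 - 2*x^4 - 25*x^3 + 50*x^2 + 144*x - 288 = (x - 2)*(x^4 - 25*x^2 + 144) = (x - 4)*(x - 2)*(x^3 + 4*x^2 - 9*x - 36) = (x - 4)*(x - 3)*(x - 2)*(x^2 + 7*x + 12) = (x - 4)*(x - 3)*(x - 2)*(x + 3)*(x + 4)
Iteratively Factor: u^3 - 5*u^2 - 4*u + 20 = (u - 2)*(u^2 - 3*u - 10) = (u - 2)*(u + 2)*(u - 5)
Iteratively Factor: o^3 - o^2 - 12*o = (o + 3)*(o^2 - 4*o) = o*(o + 3)*(o - 4)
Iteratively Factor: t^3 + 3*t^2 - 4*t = (t + 4)*(t^2 - t) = (t - 1)*(t + 4)*(t)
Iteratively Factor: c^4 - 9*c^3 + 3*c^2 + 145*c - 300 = (c - 5)*(c^3 - 4*c^2 - 17*c + 60) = (c - 5)^2*(c^2 + c - 12) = (c - 5)^2*(c - 3)*(c + 4)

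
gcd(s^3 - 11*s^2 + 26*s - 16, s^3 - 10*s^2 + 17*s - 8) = s^2 - 9*s + 8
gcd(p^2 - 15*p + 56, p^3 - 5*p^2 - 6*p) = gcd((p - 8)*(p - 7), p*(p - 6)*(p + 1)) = 1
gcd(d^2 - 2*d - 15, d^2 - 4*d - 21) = d + 3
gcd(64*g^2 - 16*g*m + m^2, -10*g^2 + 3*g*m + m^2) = 1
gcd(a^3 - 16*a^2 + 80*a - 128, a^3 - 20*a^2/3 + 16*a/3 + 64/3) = a^2 - 8*a + 16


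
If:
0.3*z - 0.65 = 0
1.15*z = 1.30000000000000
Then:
No Solution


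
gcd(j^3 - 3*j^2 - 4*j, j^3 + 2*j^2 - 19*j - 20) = j^2 - 3*j - 4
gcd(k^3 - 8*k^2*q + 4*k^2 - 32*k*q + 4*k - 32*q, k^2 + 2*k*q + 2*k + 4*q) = k + 2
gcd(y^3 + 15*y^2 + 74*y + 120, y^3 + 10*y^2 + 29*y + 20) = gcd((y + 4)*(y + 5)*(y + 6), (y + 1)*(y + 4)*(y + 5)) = y^2 + 9*y + 20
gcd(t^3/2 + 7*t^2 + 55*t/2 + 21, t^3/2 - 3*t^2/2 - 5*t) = 1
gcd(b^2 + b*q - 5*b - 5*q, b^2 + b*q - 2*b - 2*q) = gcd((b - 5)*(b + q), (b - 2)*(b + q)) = b + q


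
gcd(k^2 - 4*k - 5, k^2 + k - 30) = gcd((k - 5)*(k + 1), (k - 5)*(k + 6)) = k - 5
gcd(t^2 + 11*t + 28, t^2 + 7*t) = t + 7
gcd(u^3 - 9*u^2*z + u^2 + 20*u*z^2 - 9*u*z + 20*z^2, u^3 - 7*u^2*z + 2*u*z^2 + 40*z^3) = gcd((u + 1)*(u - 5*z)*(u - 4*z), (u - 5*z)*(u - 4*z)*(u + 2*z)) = u^2 - 9*u*z + 20*z^2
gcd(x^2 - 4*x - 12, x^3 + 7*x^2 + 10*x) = x + 2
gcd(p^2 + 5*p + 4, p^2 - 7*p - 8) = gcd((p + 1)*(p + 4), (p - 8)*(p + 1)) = p + 1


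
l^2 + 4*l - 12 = (l - 2)*(l + 6)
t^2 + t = t*(t + 1)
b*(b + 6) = b^2 + 6*b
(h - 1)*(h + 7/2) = h^2 + 5*h/2 - 7/2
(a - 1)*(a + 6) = a^2 + 5*a - 6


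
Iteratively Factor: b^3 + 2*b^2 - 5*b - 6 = (b + 3)*(b^2 - b - 2) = (b + 1)*(b + 3)*(b - 2)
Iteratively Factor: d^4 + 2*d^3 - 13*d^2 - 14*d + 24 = (d - 1)*(d^3 + 3*d^2 - 10*d - 24) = (d - 1)*(d + 2)*(d^2 + d - 12) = (d - 3)*(d - 1)*(d + 2)*(d + 4)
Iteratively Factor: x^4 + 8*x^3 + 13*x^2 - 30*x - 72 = (x + 3)*(x^3 + 5*x^2 - 2*x - 24) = (x + 3)*(x + 4)*(x^2 + x - 6) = (x + 3)^2*(x + 4)*(x - 2)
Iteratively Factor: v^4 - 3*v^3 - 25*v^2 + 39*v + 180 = (v - 4)*(v^3 + v^2 - 21*v - 45) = (v - 4)*(v + 3)*(v^2 - 2*v - 15) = (v - 5)*(v - 4)*(v + 3)*(v + 3)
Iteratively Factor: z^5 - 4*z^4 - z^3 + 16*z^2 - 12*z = (z)*(z^4 - 4*z^3 - z^2 + 16*z - 12) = z*(z - 2)*(z^3 - 2*z^2 - 5*z + 6) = z*(z - 3)*(z - 2)*(z^2 + z - 2) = z*(z - 3)*(z - 2)*(z - 1)*(z + 2)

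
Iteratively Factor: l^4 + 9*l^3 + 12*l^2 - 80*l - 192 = (l + 4)*(l^3 + 5*l^2 - 8*l - 48) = (l - 3)*(l + 4)*(l^2 + 8*l + 16) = (l - 3)*(l + 4)^2*(l + 4)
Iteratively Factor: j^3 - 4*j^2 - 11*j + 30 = (j - 5)*(j^2 + j - 6) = (j - 5)*(j - 2)*(j + 3)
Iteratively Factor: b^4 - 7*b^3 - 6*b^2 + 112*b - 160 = (b - 2)*(b^3 - 5*b^2 - 16*b + 80) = (b - 2)*(b + 4)*(b^2 - 9*b + 20) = (b - 5)*(b - 2)*(b + 4)*(b - 4)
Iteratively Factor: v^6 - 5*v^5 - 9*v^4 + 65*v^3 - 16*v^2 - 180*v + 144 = (v + 3)*(v^5 - 8*v^4 + 15*v^3 + 20*v^2 - 76*v + 48) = (v - 2)*(v + 3)*(v^4 - 6*v^3 + 3*v^2 + 26*v - 24) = (v - 3)*(v - 2)*(v + 3)*(v^3 - 3*v^2 - 6*v + 8) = (v - 3)*(v - 2)*(v + 2)*(v + 3)*(v^2 - 5*v + 4) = (v - 4)*(v - 3)*(v - 2)*(v + 2)*(v + 3)*(v - 1)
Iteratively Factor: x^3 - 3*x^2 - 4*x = (x + 1)*(x^2 - 4*x) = x*(x + 1)*(x - 4)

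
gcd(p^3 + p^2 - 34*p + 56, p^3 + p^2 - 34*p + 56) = p^3 + p^2 - 34*p + 56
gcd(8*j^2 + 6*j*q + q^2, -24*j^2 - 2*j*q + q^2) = 4*j + q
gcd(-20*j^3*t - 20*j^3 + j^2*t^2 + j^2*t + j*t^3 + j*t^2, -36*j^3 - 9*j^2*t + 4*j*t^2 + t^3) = 1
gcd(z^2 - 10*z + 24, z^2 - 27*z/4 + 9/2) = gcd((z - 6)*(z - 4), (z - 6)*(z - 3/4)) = z - 6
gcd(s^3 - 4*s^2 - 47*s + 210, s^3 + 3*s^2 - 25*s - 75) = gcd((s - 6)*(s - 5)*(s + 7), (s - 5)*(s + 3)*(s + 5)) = s - 5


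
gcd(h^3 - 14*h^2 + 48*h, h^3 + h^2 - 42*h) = h^2 - 6*h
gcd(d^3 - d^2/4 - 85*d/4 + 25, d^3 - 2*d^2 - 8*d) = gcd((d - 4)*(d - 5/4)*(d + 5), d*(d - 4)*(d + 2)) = d - 4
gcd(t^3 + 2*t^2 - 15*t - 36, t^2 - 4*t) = t - 4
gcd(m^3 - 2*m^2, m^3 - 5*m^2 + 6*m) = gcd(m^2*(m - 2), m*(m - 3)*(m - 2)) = m^2 - 2*m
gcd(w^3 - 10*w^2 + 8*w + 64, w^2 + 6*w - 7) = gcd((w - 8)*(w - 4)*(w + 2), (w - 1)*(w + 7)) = 1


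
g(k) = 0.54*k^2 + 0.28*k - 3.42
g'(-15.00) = -15.92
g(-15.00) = 113.88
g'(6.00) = 6.76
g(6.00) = 17.70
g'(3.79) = 4.37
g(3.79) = 5.40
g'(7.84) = 8.75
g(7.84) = 31.97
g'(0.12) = 0.41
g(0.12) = -3.38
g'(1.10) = 1.47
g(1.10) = -2.46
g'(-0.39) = -0.14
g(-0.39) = -3.45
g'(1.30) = 1.68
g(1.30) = -2.14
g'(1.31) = 1.69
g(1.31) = -2.13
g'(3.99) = 4.59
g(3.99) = 6.29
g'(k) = 1.08*k + 0.28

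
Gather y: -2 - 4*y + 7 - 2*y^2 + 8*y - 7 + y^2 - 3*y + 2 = -y^2 + y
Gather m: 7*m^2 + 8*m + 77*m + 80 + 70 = 7*m^2 + 85*m + 150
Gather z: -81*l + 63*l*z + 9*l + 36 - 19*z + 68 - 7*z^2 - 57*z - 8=-72*l - 7*z^2 + z*(63*l - 76) + 96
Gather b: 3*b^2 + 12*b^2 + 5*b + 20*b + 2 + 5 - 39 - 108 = 15*b^2 + 25*b - 140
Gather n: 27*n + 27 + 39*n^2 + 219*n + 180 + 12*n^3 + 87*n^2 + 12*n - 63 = 12*n^3 + 126*n^2 + 258*n + 144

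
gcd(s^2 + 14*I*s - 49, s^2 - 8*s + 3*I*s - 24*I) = 1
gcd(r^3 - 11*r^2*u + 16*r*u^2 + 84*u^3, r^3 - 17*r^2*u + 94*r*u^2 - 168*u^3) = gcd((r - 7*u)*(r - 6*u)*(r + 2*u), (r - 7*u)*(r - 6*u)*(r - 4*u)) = r^2 - 13*r*u + 42*u^2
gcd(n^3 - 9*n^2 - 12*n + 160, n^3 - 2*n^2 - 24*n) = n + 4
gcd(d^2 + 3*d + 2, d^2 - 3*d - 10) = d + 2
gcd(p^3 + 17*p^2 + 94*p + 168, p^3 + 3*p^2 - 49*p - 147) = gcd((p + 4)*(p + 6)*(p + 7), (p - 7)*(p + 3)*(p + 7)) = p + 7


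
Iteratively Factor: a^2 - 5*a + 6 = (a - 3)*(a - 2)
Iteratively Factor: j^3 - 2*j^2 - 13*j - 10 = (j + 2)*(j^2 - 4*j - 5) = (j - 5)*(j + 2)*(j + 1)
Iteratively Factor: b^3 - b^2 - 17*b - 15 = (b + 1)*(b^2 - 2*b - 15) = (b + 1)*(b + 3)*(b - 5)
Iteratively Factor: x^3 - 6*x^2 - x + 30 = (x + 2)*(x^2 - 8*x + 15) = (x - 5)*(x + 2)*(x - 3)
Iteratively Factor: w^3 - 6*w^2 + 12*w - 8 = (w - 2)*(w^2 - 4*w + 4) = (w - 2)^2*(w - 2)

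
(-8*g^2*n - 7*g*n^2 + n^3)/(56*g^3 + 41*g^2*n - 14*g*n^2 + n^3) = -n/(7*g - n)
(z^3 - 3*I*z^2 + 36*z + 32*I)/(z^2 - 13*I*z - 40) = (z^2 + 5*I*z - 4)/(z - 5*I)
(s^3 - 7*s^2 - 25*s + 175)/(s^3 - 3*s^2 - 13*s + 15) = (s^2 - 2*s - 35)/(s^2 + 2*s - 3)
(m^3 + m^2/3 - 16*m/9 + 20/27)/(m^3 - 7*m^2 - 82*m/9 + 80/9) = (m - 2/3)/(m - 8)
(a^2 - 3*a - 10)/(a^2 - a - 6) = (a - 5)/(a - 3)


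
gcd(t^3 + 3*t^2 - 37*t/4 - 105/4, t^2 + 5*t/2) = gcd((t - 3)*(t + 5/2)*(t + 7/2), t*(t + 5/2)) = t + 5/2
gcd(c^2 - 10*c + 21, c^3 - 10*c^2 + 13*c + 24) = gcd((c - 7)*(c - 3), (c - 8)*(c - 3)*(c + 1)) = c - 3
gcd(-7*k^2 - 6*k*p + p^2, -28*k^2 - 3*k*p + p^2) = -7*k + p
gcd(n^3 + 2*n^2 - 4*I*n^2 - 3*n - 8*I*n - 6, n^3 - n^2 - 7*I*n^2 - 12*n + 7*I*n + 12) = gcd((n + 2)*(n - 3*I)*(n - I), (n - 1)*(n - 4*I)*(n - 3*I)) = n - 3*I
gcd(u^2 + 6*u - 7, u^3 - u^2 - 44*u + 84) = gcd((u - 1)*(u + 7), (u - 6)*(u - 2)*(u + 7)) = u + 7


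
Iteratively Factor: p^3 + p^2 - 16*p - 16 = (p + 4)*(p^2 - 3*p - 4) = (p + 1)*(p + 4)*(p - 4)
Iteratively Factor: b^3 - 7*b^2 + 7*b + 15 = (b - 5)*(b^2 - 2*b - 3) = (b - 5)*(b - 3)*(b + 1)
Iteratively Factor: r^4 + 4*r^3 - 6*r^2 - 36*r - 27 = (r + 1)*(r^3 + 3*r^2 - 9*r - 27) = (r + 1)*(r + 3)*(r^2 - 9) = (r + 1)*(r + 3)^2*(r - 3)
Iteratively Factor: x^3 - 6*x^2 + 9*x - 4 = (x - 4)*(x^2 - 2*x + 1) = (x - 4)*(x - 1)*(x - 1)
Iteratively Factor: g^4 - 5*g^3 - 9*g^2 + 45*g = (g - 5)*(g^3 - 9*g) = (g - 5)*(g - 3)*(g^2 + 3*g) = (g - 5)*(g - 3)*(g + 3)*(g)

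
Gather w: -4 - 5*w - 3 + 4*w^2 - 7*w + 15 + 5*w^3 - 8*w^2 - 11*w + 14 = 5*w^3 - 4*w^2 - 23*w + 22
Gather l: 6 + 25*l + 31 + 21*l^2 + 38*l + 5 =21*l^2 + 63*l + 42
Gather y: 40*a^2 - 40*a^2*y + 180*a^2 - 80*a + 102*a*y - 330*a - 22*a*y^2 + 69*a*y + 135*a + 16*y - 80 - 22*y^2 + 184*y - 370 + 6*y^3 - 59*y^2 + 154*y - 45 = 220*a^2 - 275*a + 6*y^3 + y^2*(-22*a - 81) + y*(-40*a^2 + 171*a + 354) - 495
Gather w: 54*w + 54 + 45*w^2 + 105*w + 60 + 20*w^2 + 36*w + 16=65*w^2 + 195*w + 130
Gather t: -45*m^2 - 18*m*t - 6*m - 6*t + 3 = -45*m^2 - 6*m + t*(-18*m - 6) + 3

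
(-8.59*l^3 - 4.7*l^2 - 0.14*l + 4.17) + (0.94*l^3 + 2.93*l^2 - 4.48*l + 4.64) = -7.65*l^3 - 1.77*l^2 - 4.62*l + 8.81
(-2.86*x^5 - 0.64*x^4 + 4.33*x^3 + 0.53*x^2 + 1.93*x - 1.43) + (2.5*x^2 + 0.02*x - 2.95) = -2.86*x^5 - 0.64*x^4 + 4.33*x^3 + 3.03*x^2 + 1.95*x - 4.38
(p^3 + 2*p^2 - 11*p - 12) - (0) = p^3 + 2*p^2 - 11*p - 12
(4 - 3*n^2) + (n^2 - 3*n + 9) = -2*n^2 - 3*n + 13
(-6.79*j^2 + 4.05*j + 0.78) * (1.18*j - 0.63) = -8.0122*j^3 + 9.0567*j^2 - 1.6311*j - 0.4914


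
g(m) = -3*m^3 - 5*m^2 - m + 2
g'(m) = -9*m^2 - 10*m - 1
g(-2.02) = 8.35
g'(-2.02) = -17.52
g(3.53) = -195.80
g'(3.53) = -148.45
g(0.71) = -2.30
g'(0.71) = -12.64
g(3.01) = -128.12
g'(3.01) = -112.64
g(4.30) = -333.27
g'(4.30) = -210.41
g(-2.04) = 8.70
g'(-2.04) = -18.05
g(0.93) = -5.67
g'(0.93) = -18.08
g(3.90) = -255.91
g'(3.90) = -176.89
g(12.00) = -5914.00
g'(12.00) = -1417.00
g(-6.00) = 476.00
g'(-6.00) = -265.00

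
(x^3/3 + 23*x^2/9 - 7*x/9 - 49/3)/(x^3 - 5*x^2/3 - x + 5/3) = (3*x^3 + 23*x^2 - 7*x - 147)/(3*(3*x^3 - 5*x^2 - 3*x + 5))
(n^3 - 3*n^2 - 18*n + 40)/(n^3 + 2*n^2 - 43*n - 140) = (n^2 - 7*n + 10)/(n^2 - 2*n - 35)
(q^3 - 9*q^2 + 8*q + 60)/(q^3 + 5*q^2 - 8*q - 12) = (q^3 - 9*q^2 + 8*q + 60)/(q^3 + 5*q^2 - 8*q - 12)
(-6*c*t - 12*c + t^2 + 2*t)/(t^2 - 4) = (-6*c + t)/(t - 2)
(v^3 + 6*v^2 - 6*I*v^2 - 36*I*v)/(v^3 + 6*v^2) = (v - 6*I)/v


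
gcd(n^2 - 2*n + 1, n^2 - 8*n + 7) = n - 1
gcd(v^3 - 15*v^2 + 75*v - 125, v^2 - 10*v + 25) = v^2 - 10*v + 25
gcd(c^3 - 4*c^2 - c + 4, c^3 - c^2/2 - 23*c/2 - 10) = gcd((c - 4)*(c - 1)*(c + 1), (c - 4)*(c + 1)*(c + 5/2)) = c^2 - 3*c - 4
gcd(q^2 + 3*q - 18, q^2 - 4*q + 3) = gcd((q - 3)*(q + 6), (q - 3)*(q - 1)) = q - 3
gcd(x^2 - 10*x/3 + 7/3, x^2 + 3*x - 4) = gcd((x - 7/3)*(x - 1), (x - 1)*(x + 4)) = x - 1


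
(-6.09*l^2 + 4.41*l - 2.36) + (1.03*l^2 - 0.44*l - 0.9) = -5.06*l^2 + 3.97*l - 3.26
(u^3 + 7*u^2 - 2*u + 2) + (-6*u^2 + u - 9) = u^3 + u^2 - u - 7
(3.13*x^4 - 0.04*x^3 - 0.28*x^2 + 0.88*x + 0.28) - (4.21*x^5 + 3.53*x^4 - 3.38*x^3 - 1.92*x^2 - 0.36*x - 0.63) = -4.21*x^5 - 0.4*x^4 + 3.34*x^3 + 1.64*x^2 + 1.24*x + 0.91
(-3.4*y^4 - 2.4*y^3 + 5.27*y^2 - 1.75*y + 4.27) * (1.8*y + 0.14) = -6.12*y^5 - 4.796*y^4 + 9.15*y^3 - 2.4122*y^2 + 7.441*y + 0.5978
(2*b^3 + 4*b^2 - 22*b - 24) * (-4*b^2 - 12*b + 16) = -8*b^5 - 40*b^4 + 72*b^3 + 424*b^2 - 64*b - 384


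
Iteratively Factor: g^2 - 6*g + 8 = (g - 4)*(g - 2)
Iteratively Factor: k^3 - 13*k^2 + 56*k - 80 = (k - 4)*(k^2 - 9*k + 20) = (k - 4)^2*(k - 5)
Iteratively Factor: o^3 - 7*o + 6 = (o + 3)*(o^2 - 3*o + 2) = (o - 2)*(o + 3)*(o - 1)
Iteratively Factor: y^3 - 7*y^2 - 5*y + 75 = (y - 5)*(y^2 - 2*y - 15) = (y - 5)^2*(y + 3)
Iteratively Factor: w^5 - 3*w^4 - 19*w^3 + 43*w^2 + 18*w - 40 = (w + 4)*(w^4 - 7*w^3 + 9*w^2 + 7*w - 10) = (w - 5)*(w + 4)*(w^3 - 2*w^2 - w + 2) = (w - 5)*(w + 1)*(w + 4)*(w^2 - 3*w + 2) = (w - 5)*(w - 1)*(w + 1)*(w + 4)*(w - 2)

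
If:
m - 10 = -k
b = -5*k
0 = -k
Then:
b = 0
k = 0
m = 10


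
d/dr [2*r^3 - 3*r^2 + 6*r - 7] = 6*r^2 - 6*r + 6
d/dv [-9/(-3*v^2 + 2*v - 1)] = 18*(1 - 3*v)/(3*v^2 - 2*v + 1)^2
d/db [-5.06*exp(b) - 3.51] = -5.06*exp(b)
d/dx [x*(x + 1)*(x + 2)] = 3*x^2 + 6*x + 2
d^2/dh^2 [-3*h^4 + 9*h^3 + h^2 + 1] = -36*h^2 + 54*h + 2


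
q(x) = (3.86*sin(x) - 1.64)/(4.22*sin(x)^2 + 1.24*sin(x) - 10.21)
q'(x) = (-8.44*sin(x)*cos(x) - 1.24*cos(x))*(3.86*sin(x) - 1.64)/(4.22*sin(x)^2 + 1.24*sin(x) - 10.21)^2 + 3.86*cos(x)/(4.22*sin(x)^2 + 1.24*sin(x) - 10.21) = (-16.2892*sin(x)^2 + 13.8416*sin(x) - 37.377)*cos(x)/(17.8084*sin(x)^4 + 10.4656*sin(x)^3 - 84.6348*sin(x)^2 - 25.3208*sin(x) + 104.2441)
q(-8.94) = 0.35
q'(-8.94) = 0.43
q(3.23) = 0.19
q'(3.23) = 0.36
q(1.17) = -0.35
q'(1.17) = -0.50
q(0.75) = -0.13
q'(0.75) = -0.47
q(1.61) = -0.47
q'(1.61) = 0.07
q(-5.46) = -0.17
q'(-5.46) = -0.49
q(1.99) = -0.34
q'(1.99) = 0.51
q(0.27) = 0.06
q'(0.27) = -0.37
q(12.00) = 0.38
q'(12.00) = -0.45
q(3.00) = 0.11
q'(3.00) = 0.36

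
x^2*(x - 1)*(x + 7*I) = x^4 - x^3 + 7*I*x^3 - 7*I*x^2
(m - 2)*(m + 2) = m^2 - 4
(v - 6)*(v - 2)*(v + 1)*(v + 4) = v^4 - 3*v^3 - 24*v^2 + 28*v + 48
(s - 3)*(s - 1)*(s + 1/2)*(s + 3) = s^4 - s^3/2 - 19*s^2/2 + 9*s/2 + 9/2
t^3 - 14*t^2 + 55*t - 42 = (t - 7)*(t - 6)*(t - 1)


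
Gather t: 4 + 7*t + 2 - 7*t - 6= 0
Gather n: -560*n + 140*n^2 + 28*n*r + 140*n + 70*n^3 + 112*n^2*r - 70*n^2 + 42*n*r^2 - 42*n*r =70*n^3 + n^2*(112*r + 70) + n*(42*r^2 - 14*r - 420)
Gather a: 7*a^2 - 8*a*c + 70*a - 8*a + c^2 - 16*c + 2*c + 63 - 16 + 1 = 7*a^2 + a*(62 - 8*c) + c^2 - 14*c + 48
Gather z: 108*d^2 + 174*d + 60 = 108*d^2 + 174*d + 60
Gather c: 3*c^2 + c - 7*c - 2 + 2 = 3*c^2 - 6*c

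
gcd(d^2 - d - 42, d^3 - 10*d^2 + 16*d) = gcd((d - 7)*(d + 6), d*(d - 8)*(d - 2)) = 1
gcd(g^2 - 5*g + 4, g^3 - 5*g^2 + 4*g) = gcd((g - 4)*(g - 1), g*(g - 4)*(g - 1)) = g^2 - 5*g + 4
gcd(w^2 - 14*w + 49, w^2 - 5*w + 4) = 1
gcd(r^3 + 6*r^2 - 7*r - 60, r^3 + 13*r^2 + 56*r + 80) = r^2 + 9*r + 20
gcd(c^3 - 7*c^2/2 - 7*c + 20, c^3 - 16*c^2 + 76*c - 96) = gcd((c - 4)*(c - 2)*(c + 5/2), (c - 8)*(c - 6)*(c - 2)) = c - 2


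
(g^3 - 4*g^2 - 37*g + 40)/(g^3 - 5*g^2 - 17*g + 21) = (g^2 - 3*g - 40)/(g^2 - 4*g - 21)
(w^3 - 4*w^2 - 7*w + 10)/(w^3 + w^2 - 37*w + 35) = (w + 2)/(w + 7)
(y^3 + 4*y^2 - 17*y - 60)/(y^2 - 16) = (y^2 + 8*y + 15)/(y + 4)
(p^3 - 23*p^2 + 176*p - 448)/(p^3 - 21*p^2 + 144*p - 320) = (p - 7)/(p - 5)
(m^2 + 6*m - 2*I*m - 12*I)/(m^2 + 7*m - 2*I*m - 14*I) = (m + 6)/(m + 7)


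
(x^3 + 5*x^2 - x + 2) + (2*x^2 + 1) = x^3 + 7*x^2 - x + 3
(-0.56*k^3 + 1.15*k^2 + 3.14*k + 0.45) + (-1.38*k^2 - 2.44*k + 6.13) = -0.56*k^3 - 0.23*k^2 + 0.7*k + 6.58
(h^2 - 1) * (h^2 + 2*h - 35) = h^4 + 2*h^3 - 36*h^2 - 2*h + 35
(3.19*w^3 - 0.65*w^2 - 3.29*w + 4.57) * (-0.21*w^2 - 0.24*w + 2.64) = -0.6699*w^5 - 0.6291*w^4 + 9.2685*w^3 - 1.8861*w^2 - 9.7824*w + 12.0648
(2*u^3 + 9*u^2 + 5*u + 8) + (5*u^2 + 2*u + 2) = 2*u^3 + 14*u^2 + 7*u + 10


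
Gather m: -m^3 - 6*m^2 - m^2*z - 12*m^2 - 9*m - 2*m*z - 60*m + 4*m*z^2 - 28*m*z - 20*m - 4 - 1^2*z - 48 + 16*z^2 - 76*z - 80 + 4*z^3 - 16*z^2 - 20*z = -m^3 + m^2*(-z - 18) + m*(4*z^2 - 30*z - 89) + 4*z^3 - 97*z - 132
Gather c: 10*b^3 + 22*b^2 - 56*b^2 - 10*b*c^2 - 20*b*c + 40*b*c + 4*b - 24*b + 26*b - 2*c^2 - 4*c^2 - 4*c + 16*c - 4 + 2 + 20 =10*b^3 - 34*b^2 + 6*b + c^2*(-10*b - 6) + c*(20*b + 12) + 18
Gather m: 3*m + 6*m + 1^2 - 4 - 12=9*m - 15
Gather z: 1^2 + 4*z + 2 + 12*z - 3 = 16*z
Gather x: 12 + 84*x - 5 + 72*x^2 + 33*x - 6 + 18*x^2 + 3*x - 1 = 90*x^2 + 120*x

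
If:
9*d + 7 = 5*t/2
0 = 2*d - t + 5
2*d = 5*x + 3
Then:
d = 11/8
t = 31/4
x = -1/20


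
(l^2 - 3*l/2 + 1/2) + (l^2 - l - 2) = 2*l^2 - 5*l/2 - 3/2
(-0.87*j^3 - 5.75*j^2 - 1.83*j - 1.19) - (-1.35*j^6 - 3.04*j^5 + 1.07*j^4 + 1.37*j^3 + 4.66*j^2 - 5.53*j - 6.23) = 1.35*j^6 + 3.04*j^5 - 1.07*j^4 - 2.24*j^3 - 10.41*j^2 + 3.7*j + 5.04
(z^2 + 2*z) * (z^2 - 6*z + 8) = z^4 - 4*z^3 - 4*z^2 + 16*z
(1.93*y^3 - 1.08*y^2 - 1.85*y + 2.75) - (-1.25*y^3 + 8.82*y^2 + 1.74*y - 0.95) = 3.18*y^3 - 9.9*y^2 - 3.59*y + 3.7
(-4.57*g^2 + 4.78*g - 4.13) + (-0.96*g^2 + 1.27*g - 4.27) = -5.53*g^2 + 6.05*g - 8.4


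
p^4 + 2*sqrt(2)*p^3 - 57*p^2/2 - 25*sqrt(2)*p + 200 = (p - 5*sqrt(2)/2)*(p - 2*sqrt(2))*(p + 5*sqrt(2)/2)*(p + 4*sqrt(2))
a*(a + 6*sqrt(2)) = a^2 + 6*sqrt(2)*a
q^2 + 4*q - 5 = (q - 1)*(q + 5)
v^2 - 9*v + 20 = (v - 5)*(v - 4)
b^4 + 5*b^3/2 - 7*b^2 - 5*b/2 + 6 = (b - 3/2)*(b - 1)*(b + 1)*(b + 4)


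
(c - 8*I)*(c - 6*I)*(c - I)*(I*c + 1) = I*c^4 + 16*c^3 - 77*I*c^2 - 110*c + 48*I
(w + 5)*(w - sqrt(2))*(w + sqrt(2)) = w^3 + 5*w^2 - 2*w - 10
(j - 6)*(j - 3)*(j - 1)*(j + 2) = j^4 - 8*j^3 + 7*j^2 + 36*j - 36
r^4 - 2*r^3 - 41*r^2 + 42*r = r*(r - 7)*(r - 1)*(r + 6)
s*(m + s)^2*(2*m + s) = 2*m^3*s + 5*m^2*s^2 + 4*m*s^3 + s^4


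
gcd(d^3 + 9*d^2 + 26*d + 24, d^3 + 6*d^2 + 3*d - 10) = d + 2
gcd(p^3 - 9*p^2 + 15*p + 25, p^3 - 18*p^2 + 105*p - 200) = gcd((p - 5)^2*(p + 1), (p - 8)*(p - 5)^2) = p^2 - 10*p + 25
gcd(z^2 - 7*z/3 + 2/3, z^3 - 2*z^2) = z - 2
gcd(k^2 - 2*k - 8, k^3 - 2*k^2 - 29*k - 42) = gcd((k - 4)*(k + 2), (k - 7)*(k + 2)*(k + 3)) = k + 2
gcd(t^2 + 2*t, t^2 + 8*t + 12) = t + 2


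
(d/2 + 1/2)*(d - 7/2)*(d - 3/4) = d^3/2 - 13*d^2/8 - 13*d/16 + 21/16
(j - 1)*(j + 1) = j^2 - 1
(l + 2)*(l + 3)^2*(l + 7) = l^4 + 15*l^3 + 77*l^2 + 165*l + 126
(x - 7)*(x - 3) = x^2 - 10*x + 21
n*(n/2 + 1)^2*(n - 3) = n^4/4 + n^3/4 - 2*n^2 - 3*n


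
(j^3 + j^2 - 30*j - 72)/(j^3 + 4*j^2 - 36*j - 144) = (j + 3)/(j + 6)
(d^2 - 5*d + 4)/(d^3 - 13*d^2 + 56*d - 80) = (d - 1)/(d^2 - 9*d + 20)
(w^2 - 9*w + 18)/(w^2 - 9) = (w - 6)/(w + 3)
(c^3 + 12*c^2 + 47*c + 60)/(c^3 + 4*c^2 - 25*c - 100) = (c + 3)/(c - 5)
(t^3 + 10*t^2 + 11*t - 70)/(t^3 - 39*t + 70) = (t + 5)/(t - 5)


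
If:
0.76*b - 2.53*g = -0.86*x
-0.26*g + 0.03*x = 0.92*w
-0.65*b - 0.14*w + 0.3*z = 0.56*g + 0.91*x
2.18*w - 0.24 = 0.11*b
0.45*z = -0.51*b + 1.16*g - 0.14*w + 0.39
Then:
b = -1.99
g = 0.25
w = 0.01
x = 2.51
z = 3.77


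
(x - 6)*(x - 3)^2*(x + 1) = x^4 - 11*x^3 + 33*x^2 - 9*x - 54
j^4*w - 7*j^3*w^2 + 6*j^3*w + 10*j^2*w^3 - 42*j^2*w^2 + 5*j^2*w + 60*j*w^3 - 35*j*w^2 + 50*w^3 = (j + 5)*(j - 5*w)*(j - 2*w)*(j*w + w)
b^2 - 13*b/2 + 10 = (b - 4)*(b - 5/2)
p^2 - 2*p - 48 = (p - 8)*(p + 6)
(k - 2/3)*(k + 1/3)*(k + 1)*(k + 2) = k^4 + 8*k^3/3 + 7*k^2/9 - 4*k/3 - 4/9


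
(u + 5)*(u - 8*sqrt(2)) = u^2 - 8*sqrt(2)*u + 5*u - 40*sqrt(2)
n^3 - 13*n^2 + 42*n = n*(n - 7)*(n - 6)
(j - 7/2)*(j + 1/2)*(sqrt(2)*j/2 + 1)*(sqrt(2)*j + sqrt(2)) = j^4 - 2*j^3 + sqrt(2)*j^3 - 19*j^2/4 - 2*sqrt(2)*j^2 - 19*sqrt(2)*j/4 - 7*j/4 - 7*sqrt(2)/4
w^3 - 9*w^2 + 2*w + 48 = (w - 8)*(w - 3)*(w + 2)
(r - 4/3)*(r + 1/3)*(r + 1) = r^3 - 13*r/9 - 4/9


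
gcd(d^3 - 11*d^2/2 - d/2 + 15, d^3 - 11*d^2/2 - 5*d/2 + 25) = d - 5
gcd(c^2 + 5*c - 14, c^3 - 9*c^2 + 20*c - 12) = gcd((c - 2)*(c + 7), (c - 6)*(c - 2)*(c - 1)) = c - 2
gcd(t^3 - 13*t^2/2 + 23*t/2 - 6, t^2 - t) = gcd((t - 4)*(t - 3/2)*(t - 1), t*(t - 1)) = t - 1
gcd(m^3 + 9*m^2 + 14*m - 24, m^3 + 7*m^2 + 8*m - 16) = m^2 + 3*m - 4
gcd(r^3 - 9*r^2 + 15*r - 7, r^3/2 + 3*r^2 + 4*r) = 1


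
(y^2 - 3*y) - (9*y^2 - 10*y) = -8*y^2 + 7*y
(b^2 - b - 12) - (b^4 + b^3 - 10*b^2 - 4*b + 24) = -b^4 - b^3 + 11*b^2 + 3*b - 36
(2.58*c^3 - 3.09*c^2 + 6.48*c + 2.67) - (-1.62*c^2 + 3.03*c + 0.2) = 2.58*c^3 - 1.47*c^2 + 3.45*c + 2.47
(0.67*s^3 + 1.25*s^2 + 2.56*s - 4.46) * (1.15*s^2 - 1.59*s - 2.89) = 0.7705*s^5 + 0.3722*s^4 - 0.9798*s^3 - 12.8119*s^2 - 0.307*s + 12.8894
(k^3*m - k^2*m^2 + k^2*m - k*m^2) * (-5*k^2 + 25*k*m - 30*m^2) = -5*k^5*m + 30*k^4*m^2 - 5*k^4*m - 55*k^3*m^3 + 30*k^3*m^2 + 30*k^2*m^4 - 55*k^2*m^3 + 30*k*m^4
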